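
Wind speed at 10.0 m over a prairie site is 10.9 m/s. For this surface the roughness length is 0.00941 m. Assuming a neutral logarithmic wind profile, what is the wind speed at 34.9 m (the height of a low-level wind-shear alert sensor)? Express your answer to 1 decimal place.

12.9 m/s

Log law: V(z) ∝ ln(z/z₀), so V₂/V₁ = ln(z₂/z₀) / ln(z₁/z₀).
ln(34.9/0.00941) = 8.2185, ln(10.0/0.00941) = 6.9686
V₂ = 10.9 × 8.2185/6.9686 = 10.9 × 1.1794 = 12.8551 m/s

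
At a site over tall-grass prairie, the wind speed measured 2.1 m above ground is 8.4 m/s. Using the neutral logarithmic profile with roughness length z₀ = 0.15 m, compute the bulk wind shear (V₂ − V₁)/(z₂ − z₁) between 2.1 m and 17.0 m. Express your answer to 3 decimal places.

0.447 m/s/m

Log law: V₂ = V₁ · ln(z₂/z₀)/ln(z₁/z₀) = 8.4 × 4.7303/2.6391 = 15.0564 m/s
ΔV/Δz = (15.0564 − 8.4)/(17.0 − 2.1) = 6.6564/14.9000 = 0.44674 m/s/m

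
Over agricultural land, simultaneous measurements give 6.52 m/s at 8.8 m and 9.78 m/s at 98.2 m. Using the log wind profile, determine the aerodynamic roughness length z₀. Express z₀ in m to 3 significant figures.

Log law: V(z) ∝ ln(z/z₀). With r = V₁/V₂ = 6.52/9.78 = 0.66667,
r · ln(z₂/z₀) = ln(z₁/z₀) ⇒ ln z₀ = (ln z₁ − r·ln z₂)/(1 − r)
ln z₀ = (2.17475 − 0.66667×4.58701) / 0.33333 = -2.6498
z₀ = exp(-2.6498) = 0.07067 m

z₀ ≈ 0.0707 m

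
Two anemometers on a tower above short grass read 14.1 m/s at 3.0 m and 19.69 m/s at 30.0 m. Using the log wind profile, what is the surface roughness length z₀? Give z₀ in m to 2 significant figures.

z₀ ≈ 0.0090 m

Log law: V(z) ∝ ln(z/z₀). With r = V₁/V₂ = 14.1/19.69 = 0.71610,
r · ln(z₂/z₀) = ln(z₁/z₀) ⇒ ln z₀ = (ln z₁ − r·ln z₂)/(1 − r)
ln z₀ = (1.09861 − 0.71610×3.40120) / 0.28390 = -4.7093
z₀ = exp(-4.7093) = 0.009011 m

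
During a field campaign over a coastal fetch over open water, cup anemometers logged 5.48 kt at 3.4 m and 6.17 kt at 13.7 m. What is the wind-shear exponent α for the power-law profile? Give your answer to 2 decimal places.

α ≈ 0.09

Power law: V₂/V₁ = (z₂/z₁)^α ⇒ α = ln(V₂/V₁) / ln(z₂/z₁)
α = ln(6.17/5.48) / ln(13.7/3.4) = ln(1.1259) / ln(4.0294)
  = 0.11859 / 1.39362 = 0.08510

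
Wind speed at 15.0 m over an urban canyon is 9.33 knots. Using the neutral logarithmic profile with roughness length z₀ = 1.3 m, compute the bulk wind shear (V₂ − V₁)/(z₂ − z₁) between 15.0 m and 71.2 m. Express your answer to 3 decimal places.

Log law: V₂ = V₁ · ln(z₂/z₀)/ln(z₁/z₀) = 9.33 × 4.0031/2.4457 = 15.2715 knots
ΔV/Δz = (15.2715 − 9.33)/(71.2 − 15.0) = 5.9415/56.2000 = 0.10572 knots/m

0.106 knots/m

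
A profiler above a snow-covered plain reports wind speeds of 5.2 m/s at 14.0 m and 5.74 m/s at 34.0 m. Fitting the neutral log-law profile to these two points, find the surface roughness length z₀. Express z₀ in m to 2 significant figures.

Log law: V(z) ∝ ln(z/z₀). With r = V₁/V₂ = 5.2/5.74 = 0.90592,
r · ln(z₂/z₀) = ln(z₁/z₀) ⇒ ln z₀ = (ln z₁ − r·ln z₂)/(1 − r)
ln z₀ = (2.63906 − 0.90592×3.52636) / 0.09408 = -5.9053
z₀ = exp(-5.9053) = 0.002725 m

z₀ ≈ 0.0027 m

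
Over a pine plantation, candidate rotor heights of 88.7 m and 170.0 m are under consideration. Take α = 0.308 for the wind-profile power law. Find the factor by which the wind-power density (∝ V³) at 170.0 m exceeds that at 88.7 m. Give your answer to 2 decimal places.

1.82

Speed ratio: V_B/V_A = (z_B/z_A)^α = (170.0/88.7)^0.308 = (1.9166)^0.308 = 1.22185
Power-density ratio: P_B/P_A = (V_B/V_A)³ = (1.22185)³ = 1.82412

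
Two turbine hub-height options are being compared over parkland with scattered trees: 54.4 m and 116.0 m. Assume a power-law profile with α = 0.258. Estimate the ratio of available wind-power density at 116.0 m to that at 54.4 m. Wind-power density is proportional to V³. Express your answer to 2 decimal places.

1.80

Speed ratio: V_B/V_A = (z_B/z_A)^α = (116.0/54.4)^0.258 = (2.1324)^0.258 = 1.21575
Power-density ratio: P_B/P_A = (V_B/V_A)³ = (1.21575)³ = 1.79695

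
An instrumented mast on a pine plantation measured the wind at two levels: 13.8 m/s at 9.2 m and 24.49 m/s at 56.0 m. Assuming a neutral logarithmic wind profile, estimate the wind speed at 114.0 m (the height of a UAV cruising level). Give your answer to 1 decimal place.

28.7 m/s

Log law: V ∝ ln(z/z₀). From the pair, with r = V₁/V₂ = 0.56350,
ln z₀ = (ln z₁ − r·ln z₂)/(1 − r) = (2.2192 − 0.56350×4.0254)/0.43650 = -0.1124 → z₀ = 0.8937 m
V₃ = V₁ · ln(z₃/z₀)/ln(z₁/z₀) = 13.8 × 4.8486/2.3316 = 28.6973 m/s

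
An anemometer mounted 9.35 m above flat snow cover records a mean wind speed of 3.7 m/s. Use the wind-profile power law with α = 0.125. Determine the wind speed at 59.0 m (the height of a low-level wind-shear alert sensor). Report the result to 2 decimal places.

Power-law profile: V₂ = V₁ · (z₂/z₁)^α
V₂ = 3.7 × (59.0/9.35)^0.125 = 3.7 × (6.3102)^0.125
    = 3.7 × 1.2589 = 4.6581 m/s

4.66 m/s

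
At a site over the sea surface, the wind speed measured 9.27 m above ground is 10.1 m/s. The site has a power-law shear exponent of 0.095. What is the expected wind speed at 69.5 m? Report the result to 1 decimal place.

Power-law profile: V₂ = V₁ · (z₂/z₁)^α
V₂ = 10.1 × (69.5/9.27)^0.095 = 10.1 × (7.4973)^0.095
    = 10.1 × 1.2109 = 12.2303 m/s

12.2 m/s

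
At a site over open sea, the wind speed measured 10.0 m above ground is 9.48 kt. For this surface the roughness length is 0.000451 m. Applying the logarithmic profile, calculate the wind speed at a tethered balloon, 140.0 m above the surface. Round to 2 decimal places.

11.98 kt

Log law: V(z) ∝ ln(z/z₀), so V₂/V₁ = ln(z₂/z₀) / ln(z₁/z₀).
ln(140.0/0.000451) = 12.6457, ln(10.0/0.000451) = 10.0066
V₂ = 9.48 × 12.6457/10.0066 = 9.48 × 1.2637 = 11.9802 kt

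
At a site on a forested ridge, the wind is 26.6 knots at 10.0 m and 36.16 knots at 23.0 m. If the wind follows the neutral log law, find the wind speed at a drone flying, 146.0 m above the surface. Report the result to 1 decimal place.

Log law: V ∝ ln(z/z₀). From the pair, with r = V₁/V₂ = 0.73562,
ln z₀ = (ln z₁ − r·ln z₂)/(1 − r) = (2.3026 − 0.73562×3.1355)/0.26438 = -0.0149 → z₀ = 0.9852 m
V₃ = V₁ · ln(z₃/z₀)/ln(z₁/z₀) = 26.6 × 4.9985/2.3175 = 57.3723 knots

57.4 knots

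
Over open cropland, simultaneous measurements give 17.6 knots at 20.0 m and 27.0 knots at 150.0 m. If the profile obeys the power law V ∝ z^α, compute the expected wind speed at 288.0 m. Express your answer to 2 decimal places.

31.01 knots

First find α: α = ln(V₂/V₁)/ln(z₂/z₁) = ln(27.0/17.6)/ln(150.0/20.0) = 0.42794/2.01490 = 0.2124
Extrapolate from 150.0 m to 288.0 m: V₃ = 27.0 × (288.0/150.0)^0.2124 = 27.0 × 1.1486 = 31.0122 knots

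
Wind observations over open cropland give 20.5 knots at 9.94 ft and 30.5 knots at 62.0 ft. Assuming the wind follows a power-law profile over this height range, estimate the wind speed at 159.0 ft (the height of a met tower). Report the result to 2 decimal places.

First find α: α = ln(V₂/V₁)/ln(z₂/z₁) = ln(30.5/20.5)/ln(62.0/9.94) = 0.39730/1.83057 = 0.2170
Extrapolate from 62.0 ft to 159.0 ft: V₃ = 30.5 × (159.0/62.0)^0.2170 = 30.5 × 1.2268 = 37.4170 knots

37.42 knots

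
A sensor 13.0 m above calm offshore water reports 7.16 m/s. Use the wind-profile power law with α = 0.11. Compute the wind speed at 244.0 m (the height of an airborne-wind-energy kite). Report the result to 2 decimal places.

Power-law profile: V₂ = V₁ · (z₂/z₁)^α
V₂ = 7.16 × (244.0/13.0)^0.11 = 7.16 × (18.7692)^0.11
    = 7.16 × 1.3806 = 9.8854 m/s

9.89 m/s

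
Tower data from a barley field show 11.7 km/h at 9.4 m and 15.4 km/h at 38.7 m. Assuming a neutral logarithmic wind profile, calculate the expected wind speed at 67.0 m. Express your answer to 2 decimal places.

16.84 km/h

Log law: V ∝ ln(z/z₀). From the pair, with r = V₁/V₂ = 0.75974,
ln z₀ = (ln z₁ − r·ln z₂)/(1 − r) = (2.2407 − 0.75974×3.6558)/0.24026 = -2.2342 → z₀ = 0.1071 m
V₃ = V₁ · ln(z₃/z₀)/ln(z₁/z₀) = 11.7 × 6.4389/4.4749 = 16.8350 km/h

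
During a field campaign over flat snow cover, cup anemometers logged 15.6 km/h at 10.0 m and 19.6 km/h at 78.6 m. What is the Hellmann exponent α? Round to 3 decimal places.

α ≈ 0.111

Power law: V₂/V₁ = (z₂/z₁)^α ⇒ α = ln(V₂/V₁) / ln(z₂/z₁)
α = ln(19.6/15.6) / ln(78.6/10.0) = ln(1.2564) / ln(7.8600)
  = 0.22826 / 2.06179 = 0.11071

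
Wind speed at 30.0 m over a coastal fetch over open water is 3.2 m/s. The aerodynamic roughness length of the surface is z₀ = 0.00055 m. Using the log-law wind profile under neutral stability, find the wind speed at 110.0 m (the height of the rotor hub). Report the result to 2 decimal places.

3.58 m/s

Log law: V(z) ∝ ln(z/z₀), so V₂/V₁ = ln(z₂/z₀) / ln(z₁/z₀).
ln(110.0/0.00055) = 12.2061, ln(30.0/0.00055) = 10.9068
V₂ = 3.2 × 12.2061/10.9068 = 3.2 × 1.1191 = 3.5812 m/s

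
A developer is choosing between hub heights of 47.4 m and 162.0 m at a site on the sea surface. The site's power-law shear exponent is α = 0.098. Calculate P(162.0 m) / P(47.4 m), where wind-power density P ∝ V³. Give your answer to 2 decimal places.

Speed ratio: V_B/V_A = (z_B/z_A)^α = (162.0/47.4)^0.098 = (3.4177)^0.098 = 1.12799
Power-density ratio: P_B/P_A = (V_B/V_A)³ = (1.12799)³ = 1.43522

1.44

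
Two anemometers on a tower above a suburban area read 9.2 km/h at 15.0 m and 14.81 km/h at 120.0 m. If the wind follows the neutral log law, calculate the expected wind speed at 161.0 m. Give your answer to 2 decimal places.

Log law: V ∝ ln(z/z₀). From the pair, with r = V₁/V₂ = 0.62120,
ln z₀ = (ln z₁ − r·ln z₂)/(1 − r) = (2.7081 − 0.62120×4.7875)/0.37880 = -0.7021 → z₀ = 0.4956 m
V₃ = V₁ · ln(z₃/z₀)/ln(z₁/z₀) = 9.2 × 5.7835/3.4101 = 15.6029 km/h

15.60 km/h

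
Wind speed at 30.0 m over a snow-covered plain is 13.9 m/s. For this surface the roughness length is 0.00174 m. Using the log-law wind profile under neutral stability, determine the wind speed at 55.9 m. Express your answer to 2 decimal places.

14.79 m/s

Log law: V(z) ∝ ln(z/z₀), so V₂/V₁ = ln(z₂/z₀) / ln(z₁/z₀).
ln(55.9/0.00174) = 10.3774, ln(30.0/0.00174) = 9.7551
V₂ = 13.9 × 10.3774/9.7551 = 13.9 × 1.0638 = 14.7868 m/s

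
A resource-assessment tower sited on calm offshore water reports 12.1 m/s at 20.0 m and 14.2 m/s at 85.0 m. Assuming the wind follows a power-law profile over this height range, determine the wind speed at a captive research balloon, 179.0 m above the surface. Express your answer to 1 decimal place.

First find α: α = ln(V₂/V₁)/ln(z₂/z₁) = ln(14.2/12.1)/ln(85.0/20.0) = 0.16004/1.44692 = 0.1106
Extrapolate from 85.0 m to 179.0 m: V₃ = 14.2 × (179.0/85.0)^0.1106 = 14.2 × 1.0859 = 15.4192 m/s

15.4 m/s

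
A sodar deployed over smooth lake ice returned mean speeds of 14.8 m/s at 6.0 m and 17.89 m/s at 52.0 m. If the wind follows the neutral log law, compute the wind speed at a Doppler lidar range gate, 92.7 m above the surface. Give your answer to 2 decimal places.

Log law: V ∝ ln(z/z₀). From the pair, with r = V₁/V₂ = 0.82728,
ln z₀ = (ln z₁ − r·ln z₂)/(1 − r) = (1.7918 − 0.82728×3.9512)/0.17272 = -8.5514 → z₀ = 0.0001933 m
V₃ = V₁ · ln(z₃/z₀)/ln(z₁/z₀) = 14.8 × 13.0808/10.3432 = 18.7172 m/s

18.72 m/s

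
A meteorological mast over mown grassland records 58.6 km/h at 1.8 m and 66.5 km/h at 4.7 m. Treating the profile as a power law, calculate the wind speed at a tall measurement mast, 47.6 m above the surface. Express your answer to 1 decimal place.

First find α: α = ln(V₂/V₁)/ln(z₂/z₁) = ln(66.5/58.6)/ln(4.7/1.8) = 0.12647/0.95978 = 0.1318
Extrapolate from 4.7 m to 47.6 m: V₃ = 66.5 × (47.6/4.7)^0.1318 = 66.5 × 1.3567 = 90.2225 km/h

90.2 km/h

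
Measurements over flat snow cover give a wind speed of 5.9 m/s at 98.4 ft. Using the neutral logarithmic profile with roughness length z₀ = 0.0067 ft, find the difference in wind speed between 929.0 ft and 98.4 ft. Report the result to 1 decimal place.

1.4 m/s

Log law: V₂ = V₁ · ln(z₂/z₀)/ln(z₁/z₀) = 5.9 × 11.8398/9.5947 = 7.2805 m/s
ΔV = 7.2805 − 5.9 = 1.3805 m/s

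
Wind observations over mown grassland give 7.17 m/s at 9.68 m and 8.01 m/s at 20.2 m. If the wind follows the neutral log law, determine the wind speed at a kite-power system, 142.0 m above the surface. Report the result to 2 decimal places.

10.24 m/s

Log law: V ∝ ln(z/z₀). From the pair, with r = V₁/V₂ = 0.89513,
ln z₀ = (ln z₁ − r·ln z₂)/(1 − r) = (2.2701 − 0.89513×3.0057)/0.10487 = -4.0090 → z₀ = 0.01815 m
V₃ = V₁ · ln(z₃/z₀)/ln(z₁/z₀) = 7.17 × 8.9648/6.2790 = 10.2369 m/s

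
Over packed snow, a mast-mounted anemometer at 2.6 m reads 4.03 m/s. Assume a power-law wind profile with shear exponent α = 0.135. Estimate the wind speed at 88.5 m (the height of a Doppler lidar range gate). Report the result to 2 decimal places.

6.49 m/s

Power-law profile: V₂ = V₁ · (z₂/z₁)^α
V₂ = 4.03 × (88.5/2.6)^0.135 = 4.03 × (34.0385)^0.135
    = 4.03 × 1.6100 = 6.4882 m/s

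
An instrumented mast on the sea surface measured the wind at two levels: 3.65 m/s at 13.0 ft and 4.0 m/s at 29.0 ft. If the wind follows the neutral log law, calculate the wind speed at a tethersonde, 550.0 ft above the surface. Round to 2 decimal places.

Log law: V ∝ ln(z/z₀). From the pair, with r = V₁/V₂ = 0.91250,
ln z₀ = (ln z₁ − r·ln z₂)/(1 − r) = (2.5649 − 0.91250×3.3673)/0.08750 = -5.8024 → z₀ = 0.003020 ft
V₃ = V₁ · ln(z₃/z₀)/ln(z₁/z₀) = 3.65 × 12.1123/8.3673 = 5.2836 m/s

5.28 m/s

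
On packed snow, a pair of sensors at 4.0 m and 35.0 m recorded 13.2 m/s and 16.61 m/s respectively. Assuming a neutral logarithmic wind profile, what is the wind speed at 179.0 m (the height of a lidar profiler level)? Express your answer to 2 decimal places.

19.18 m/s

Log law: V ∝ ln(z/z₀). From the pair, with r = V₁/V₂ = 0.79470,
ln z₀ = (ln z₁ − r·ln z₂)/(1 − r) = (1.3863 − 0.79470×3.5553)/0.20530 = -7.0100 → z₀ = 0.0009028 m
V₃ = V₁ · ln(z₃/z₀)/ln(z₁/z₀) = 13.2 × 12.1974/8.3963 = 19.1757 m/s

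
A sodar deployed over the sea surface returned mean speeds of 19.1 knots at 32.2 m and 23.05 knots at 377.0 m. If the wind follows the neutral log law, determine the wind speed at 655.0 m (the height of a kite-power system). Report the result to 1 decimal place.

Log law: V ∝ ln(z/z₀). From the pair, with r = V₁/V₂ = 0.82863,
ln z₀ = (ln z₁ − r·ln z₂)/(1 − r) = (3.4720 − 0.82863×5.9322)/0.17137 = -8.4246 → z₀ = 0.0002194 m
V₃ = V₁ · ln(z₃/z₀)/ln(z₁/z₀) = 19.1 × 14.9092/11.8965 = 23.9369 knots

23.9 knots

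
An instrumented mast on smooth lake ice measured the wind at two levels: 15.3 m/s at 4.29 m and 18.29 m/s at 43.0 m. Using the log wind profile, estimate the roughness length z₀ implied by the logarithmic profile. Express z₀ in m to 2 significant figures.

Log law: V(z) ∝ ln(z/z₀). With r = V₁/V₂ = 15.3/18.29 = 0.83652,
r · ln(z₂/z₀) = ln(z₁/z₀) ⇒ ln z₀ = (ln z₁ − r·ln z₂)/(1 − r)
ln z₀ = (1.45629 − 0.83652×3.76120) / 0.16348 = -10.3381
z₀ = exp(-10.3381) = 0.00003238 m

z₀ ≈ 0.000032 m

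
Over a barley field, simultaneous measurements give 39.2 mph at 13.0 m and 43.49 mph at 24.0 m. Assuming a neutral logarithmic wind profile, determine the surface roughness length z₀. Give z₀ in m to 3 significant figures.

Log law: V(z) ∝ ln(z/z₀). With r = V₁/V₂ = 39.2/43.49 = 0.90136,
r · ln(z₂/z₀) = ln(z₁/z₀) ⇒ ln z₀ = (ln z₁ − r·ln z₂)/(1 − r)
ln z₀ = (2.56495 − 0.90136×3.17805) / 0.09864 = -3.0373
z₀ = exp(-3.0373) = 0.04796 m

z₀ ≈ 0.0480 m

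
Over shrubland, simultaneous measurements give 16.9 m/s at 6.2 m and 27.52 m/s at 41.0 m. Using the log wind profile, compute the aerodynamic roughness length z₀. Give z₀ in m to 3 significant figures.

z₀ ≈ 0.307 m

Log law: V(z) ∝ ln(z/z₀). With r = V₁/V₂ = 16.9/27.52 = 0.61410,
r · ln(z₂/z₀) = ln(z₁/z₀) ⇒ ln z₀ = (ln z₁ − r·ln z₂)/(1 − r)
ln z₀ = (1.82455 − 0.61410×3.71357) / 0.38590 = -1.1815
z₀ = exp(-1.1815) = 0.3068 m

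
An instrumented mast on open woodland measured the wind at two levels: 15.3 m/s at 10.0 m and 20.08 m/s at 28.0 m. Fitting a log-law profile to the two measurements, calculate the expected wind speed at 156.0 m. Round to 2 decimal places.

Log law: V ∝ ln(z/z₀). From the pair, with r = V₁/V₂ = 0.76195,
ln z₀ = (ln z₁ − r·ln z₂)/(1 − r) = (2.3026 − 0.76195×3.3322)/0.23805 = -0.9931 → z₀ = 0.3704 m
V₃ = V₁ · ln(z₃/z₀)/ln(z₁/z₀) = 15.3 × 6.0429/3.2956 = 28.0542 m/s

28.05 m/s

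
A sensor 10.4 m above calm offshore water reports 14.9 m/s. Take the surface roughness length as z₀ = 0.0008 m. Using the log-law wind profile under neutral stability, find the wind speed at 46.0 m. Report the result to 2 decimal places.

17.24 m/s

Log law: V(z) ∝ ln(z/z₀), so V₂/V₁ = ln(z₂/z₀) / ln(z₁/z₀).
ln(46.0/0.0008) = 10.9595, ln(10.4/0.0008) = 9.4727
V₂ = 14.9 × 10.9595/9.4727 = 14.9 × 1.1570 = 17.2387 m/s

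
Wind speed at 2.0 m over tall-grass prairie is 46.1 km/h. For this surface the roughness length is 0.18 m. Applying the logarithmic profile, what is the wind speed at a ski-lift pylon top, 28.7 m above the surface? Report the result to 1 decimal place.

Log law: V(z) ∝ ln(z/z₀), so V₂/V₁ = ln(z₂/z₀) / ln(z₁/z₀).
ln(28.7/0.18) = 5.0717, ln(2.0/0.18) = 2.4079
V₂ = 46.1 × 5.0717/2.4079 = 46.1 × 2.1062 = 97.0974 km/h

97.1 km/h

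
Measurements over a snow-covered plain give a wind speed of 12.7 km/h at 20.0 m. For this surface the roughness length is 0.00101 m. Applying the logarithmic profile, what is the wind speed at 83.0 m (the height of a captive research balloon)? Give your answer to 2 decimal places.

14.53 km/h

Log law: V(z) ∝ ln(z/z₀), so V₂/V₁ = ln(z₂/z₀) / ln(z₁/z₀).
ln(83.0/0.00101) = 11.3166, ln(20.0/0.00101) = 9.8935
V₂ = 12.7 × 11.3166/9.8935 = 12.7 × 1.1438 = 14.5268 km/h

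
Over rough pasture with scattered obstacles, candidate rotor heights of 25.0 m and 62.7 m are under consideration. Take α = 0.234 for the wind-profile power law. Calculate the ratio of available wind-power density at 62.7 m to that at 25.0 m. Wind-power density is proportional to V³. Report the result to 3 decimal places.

Speed ratio: V_B/V_A = (z_B/z_A)^α = (62.7/25.0)^0.234 = (2.5080)^0.234 = 1.24006
Power-density ratio: P_B/P_A = (V_B/V_A)³ = (1.24006)³ = 1.90690

1.907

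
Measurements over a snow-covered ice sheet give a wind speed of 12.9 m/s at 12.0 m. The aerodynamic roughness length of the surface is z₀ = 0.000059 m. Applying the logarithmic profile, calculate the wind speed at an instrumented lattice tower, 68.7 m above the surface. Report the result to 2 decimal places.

14.74 m/s

Log law: V(z) ∝ ln(z/z₀), so V₂/V₁ = ln(z₂/z₀) / ln(z₁/z₀).
ln(68.7/0.000059) = 13.9677, ln(12.0/0.000059) = 12.2229
V₂ = 12.9 × 13.9677/12.2229 = 12.9 × 1.1428 = 14.7415 m/s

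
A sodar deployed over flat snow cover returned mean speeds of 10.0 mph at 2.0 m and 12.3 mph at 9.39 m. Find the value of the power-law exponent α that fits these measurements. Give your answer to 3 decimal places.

α ≈ 0.134

Power law: V₂/V₁ = (z₂/z₁)^α ⇒ α = ln(V₂/V₁) / ln(z₂/z₁)
α = ln(12.3/10.0) / ln(9.39/2.0) = ln(1.2300) / ln(4.6950)
  = 0.20701 / 1.54650 = 0.13386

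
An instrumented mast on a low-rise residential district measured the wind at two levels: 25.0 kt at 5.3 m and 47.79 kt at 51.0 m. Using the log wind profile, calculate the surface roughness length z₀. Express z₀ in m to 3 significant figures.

Log law: V(z) ∝ ln(z/z₀). With r = V₁/V₂ = 25.0/47.79 = 0.52312,
r · ln(z₂/z₀) = ln(z₁/z₀) ⇒ ln z₀ = (ln z₁ − r·ln z₂)/(1 − r)
ln z₀ = (1.66771 − 0.52312×3.93183) / 0.47688 = -0.8160
z₀ = exp(-0.8160) = 0.4422 m

z₀ ≈ 0.442 m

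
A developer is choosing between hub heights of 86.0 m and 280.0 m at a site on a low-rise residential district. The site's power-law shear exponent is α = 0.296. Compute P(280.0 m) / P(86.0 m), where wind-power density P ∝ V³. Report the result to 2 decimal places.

2.85

Speed ratio: V_B/V_A = (z_B/z_A)^α = (280.0/86.0)^0.296 = (3.2558)^0.296 = 1.41823
Power-density ratio: P_B/P_A = (V_B/V_A)³ = (1.41823)³ = 2.85261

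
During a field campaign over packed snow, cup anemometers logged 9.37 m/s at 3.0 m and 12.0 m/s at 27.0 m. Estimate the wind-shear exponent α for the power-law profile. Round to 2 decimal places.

α ≈ 0.11

Power law: V₂/V₁ = (z₂/z₁)^α ⇒ α = ln(V₂/V₁) / ln(z₂/z₁)
α = ln(12.0/9.37) / ln(27.0/3.0) = ln(1.2807) / ln(9.0000)
  = 0.24739 / 2.19722 = 0.11259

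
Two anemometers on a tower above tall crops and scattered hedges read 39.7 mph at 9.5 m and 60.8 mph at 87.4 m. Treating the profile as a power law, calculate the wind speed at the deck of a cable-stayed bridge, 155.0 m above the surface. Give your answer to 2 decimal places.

67.87 mph

First find α: α = ln(V₂/V₁)/ln(z₂/z₁) = ln(60.8/39.7)/ln(87.4/9.5) = 0.42624/2.21920 = 0.1921
Extrapolate from 87.4 m to 155.0 m: V₃ = 60.8 × (155.0/87.4)^0.1921 = 60.8 × 1.1163 = 67.8725 mph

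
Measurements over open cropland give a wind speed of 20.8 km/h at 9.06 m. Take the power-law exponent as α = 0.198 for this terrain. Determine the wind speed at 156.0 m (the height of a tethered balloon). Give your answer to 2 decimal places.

36.54 km/h

Power-law profile: V₂ = V₁ · (z₂/z₁)^α
V₂ = 20.8 × (156.0/9.06)^0.198 = 20.8 × (17.2185)^0.198
    = 20.8 × 1.7568 = 36.5419 km/h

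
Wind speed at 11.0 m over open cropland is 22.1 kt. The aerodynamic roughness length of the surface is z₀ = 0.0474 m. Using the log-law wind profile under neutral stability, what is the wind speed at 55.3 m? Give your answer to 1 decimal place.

28.7 kt

Log law: V(z) ∝ ln(z/z₀), so V₂/V₁ = ln(z₂/z₀) / ln(z₁/z₀).
ln(55.3/0.0474) = 7.0619, ln(11.0/0.0474) = 5.4470
V₂ = 22.1 × 7.0619/5.4470 = 22.1 × 1.2965 = 28.6520 kt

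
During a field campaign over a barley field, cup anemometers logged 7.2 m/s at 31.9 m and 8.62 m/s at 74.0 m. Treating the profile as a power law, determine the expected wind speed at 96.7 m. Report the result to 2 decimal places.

First find α: α = ln(V₂/V₁)/ln(z₂/z₁) = ln(8.62/7.2)/ln(74.0/31.9) = 0.18000/0.84146 = 0.2139
Extrapolate from 74.0 m to 96.7 m: V₃ = 8.62 × (96.7/74.0)^0.2139 = 8.62 × 1.0589 = 9.1277 m/s

9.13 m/s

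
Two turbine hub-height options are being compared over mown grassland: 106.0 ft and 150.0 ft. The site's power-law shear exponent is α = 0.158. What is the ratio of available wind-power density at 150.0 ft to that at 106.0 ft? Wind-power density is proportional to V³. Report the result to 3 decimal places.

Speed ratio: V_B/V_A = (z_B/z_A)^α = (150.0/106.0)^0.158 = (1.4151)^0.158 = 1.05639
Power-density ratio: P_B/P_A = (V_B/V_A)³ = (1.05639)³ = 1.17889

1.179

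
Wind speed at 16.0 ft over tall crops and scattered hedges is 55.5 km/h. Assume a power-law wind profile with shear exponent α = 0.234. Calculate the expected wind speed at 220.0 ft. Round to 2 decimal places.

102.48 km/h

Power-law profile: V₂ = V₁ · (z₂/z₁)^α
V₂ = 55.5 × (220.0/16.0)^0.234 = 55.5 × (13.7500)^0.234
    = 55.5 × 1.8466 = 102.4839 km/h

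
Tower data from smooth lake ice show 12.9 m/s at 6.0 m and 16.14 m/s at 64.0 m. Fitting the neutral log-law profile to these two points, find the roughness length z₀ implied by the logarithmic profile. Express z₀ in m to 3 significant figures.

Log law: V(z) ∝ ln(z/z₀). With r = V₁/V₂ = 12.9/16.14 = 0.79926,
r · ln(z₂/z₀) = ln(z₁/z₀) ⇒ ln z₀ = (ln z₁ − r·ln z₂)/(1 − r)
ln z₀ = (1.79176 − 0.79926×4.15888) / 0.20074 = -7.6329
z₀ = exp(-7.6329) = 0.0004843 m

z₀ ≈ 0.000484 m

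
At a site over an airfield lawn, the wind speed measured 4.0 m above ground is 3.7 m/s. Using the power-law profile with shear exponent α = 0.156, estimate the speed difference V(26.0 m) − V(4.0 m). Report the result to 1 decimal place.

Power law: V₂ = V₁ · (z₂/z₁)^α = 3.7 × (6.5000)^0.156 = 4.9547 m/s
ΔV = 4.9547 − 3.7 = 1.2547 m/s

1.3 m/s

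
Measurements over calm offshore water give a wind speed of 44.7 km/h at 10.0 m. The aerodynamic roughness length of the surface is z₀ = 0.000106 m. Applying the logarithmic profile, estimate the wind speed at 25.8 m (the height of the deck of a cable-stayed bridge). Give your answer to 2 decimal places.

Log law: V(z) ∝ ln(z/z₀), so V₂/V₁ = ln(z₂/z₀) / ln(z₁/z₀).
ln(25.8/0.000106) = 12.4024, ln(10.0/0.000106) = 11.4547
V₂ = 44.7 × 12.4024/11.4547 = 44.7 × 1.0827 = 48.3986 km/h

48.40 km/h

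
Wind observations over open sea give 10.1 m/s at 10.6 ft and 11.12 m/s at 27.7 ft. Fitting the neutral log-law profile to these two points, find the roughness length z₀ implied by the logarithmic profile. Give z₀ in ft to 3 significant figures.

z₀ ≈ 0.000784 ft

Log law: V(z) ∝ ln(z/z₀). With r = V₁/V₂ = 10.1/11.12 = 0.90827,
r · ln(z₂/z₀) = ln(z₁/z₀) ⇒ ln z₀ = (ln z₁ − r·ln z₂)/(1 − r)
ln z₀ = (2.36085 − 0.90827×3.32143) / 0.09173 = -7.1508
z₀ = exp(-7.1508) = 0.0007843 ft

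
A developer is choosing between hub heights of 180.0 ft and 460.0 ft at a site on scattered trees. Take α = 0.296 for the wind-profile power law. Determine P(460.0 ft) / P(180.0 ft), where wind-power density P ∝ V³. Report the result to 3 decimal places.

2.301

Speed ratio: V_B/V_A = (z_B/z_A)^α = (460.0/180.0)^0.296 = (2.5556)^0.296 = 1.32013
Power-density ratio: P_B/P_A = (V_B/V_A)³ = (1.32013)³ = 2.30063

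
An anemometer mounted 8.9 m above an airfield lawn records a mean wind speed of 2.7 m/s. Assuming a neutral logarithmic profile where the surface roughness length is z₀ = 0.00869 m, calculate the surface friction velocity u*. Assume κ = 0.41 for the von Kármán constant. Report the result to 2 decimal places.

Log law: V(z) = (u*/κ) · ln(z/z₀) ⇒ u* = κ · V / ln(z/z₀)
u* = 0.41 × 2.7 / ln(8.9/0.00869) = 0.41 × 2.7 / 6.9316
   = 1.1070 / 6.9316 = 0.1597 m/s

u* ≈ 0.16 m/s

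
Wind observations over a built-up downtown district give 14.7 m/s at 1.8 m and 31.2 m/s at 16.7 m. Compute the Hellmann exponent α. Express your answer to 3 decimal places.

α ≈ 0.338

Power law: V₂/V₁ = (z₂/z₁)^α ⇒ α = ln(V₂/V₁) / ln(z₂/z₁)
α = ln(31.2/14.7) / ln(16.7/1.8) = ln(2.1224) / ln(9.2778)
  = 0.75257 / 2.22762 = 0.33784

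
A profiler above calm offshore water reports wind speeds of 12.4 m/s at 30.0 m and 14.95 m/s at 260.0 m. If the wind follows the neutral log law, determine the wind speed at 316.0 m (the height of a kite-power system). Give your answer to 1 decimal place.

Log law: V ∝ ln(z/z₀). From the pair, with r = V₁/V₂ = 0.82943,
ln z₀ = (ln z₁ − r·ln z₂)/(1 − r) = (3.4012 − 0.82943×5.5607)/0.17057 = -7.0998 → z₀ = 0.0008253 m
V₃ = V₁ · ln(z₃/z₀)/ln(z₁/z₀) = 12.4 × 12.8556/10.5010 = 15.1803 m/s

15.2 m/s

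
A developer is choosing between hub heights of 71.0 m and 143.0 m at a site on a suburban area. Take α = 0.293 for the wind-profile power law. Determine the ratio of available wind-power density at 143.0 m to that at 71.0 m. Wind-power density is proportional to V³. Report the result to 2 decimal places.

1.85

Speed ratio: V_B/V_A = (z_B/z_A)^α = (143.0/71.0)^0.293 = (2.0141)^0.293 = 1.22771
Power-density ratio: P_B/P_A = (V_B/V_A)³ = (1.22771)³ = 1.85048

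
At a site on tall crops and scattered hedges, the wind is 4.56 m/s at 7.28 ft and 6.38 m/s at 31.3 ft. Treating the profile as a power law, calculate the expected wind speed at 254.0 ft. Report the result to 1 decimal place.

First find α: α = ln(V₂/V₁)/ln(z₂/z₁) = ln(6.38/4.56)/ln(31.3/7.28) = 0.33585/1.45849 = 0.2303
Extrapolate from 31.3 ft to 254.0 ft: V₃ = 6.38 × (254.0/31.3)^0.2303 = 6.38 × 1.6195 = 10.3324 m/s

10.3 m/s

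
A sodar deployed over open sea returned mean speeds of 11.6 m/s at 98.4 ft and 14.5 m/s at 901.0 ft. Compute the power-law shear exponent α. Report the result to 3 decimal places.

Power law: V₂/V₁ = (z₂/z₁)^α ⇒ α = ln(V₂/V₁) / ln(z₂/z₁)
α = ln(14.5/11.6) / ln(901.0/98.4) = ln(1.2500) / ln(9.1565)
  = 0.22314 / 2.21446 = 0.10077

α ≈ 0.101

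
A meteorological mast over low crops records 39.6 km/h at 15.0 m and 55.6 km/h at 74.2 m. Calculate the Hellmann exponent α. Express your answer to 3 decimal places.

α ≈ 0.212

Power law: V₂/V₁ = (z₂/z₁)^α ⇒ α = ln(V₂/V₁) / ln(z₂/z₁)
α = ln(55.6/39.6) / ln(74.2/15.0) = ln(1.4040) / ln(4.9467)
  = 0.33935 / 1.59871 = 0.21227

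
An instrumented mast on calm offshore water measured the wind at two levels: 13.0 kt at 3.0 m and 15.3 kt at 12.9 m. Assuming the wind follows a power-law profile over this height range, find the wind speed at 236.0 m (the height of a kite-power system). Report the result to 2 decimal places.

First find α: α = ln(V₂/V₁)/ln(z₂/z₁) = ln(15.3/13.0)/ln(12.9/3.0) = 0.16290/1.45862 = 0.1117
Extrapolate from 12.9 m to 236.0 m: V₃ = 15.3 × (236.0/12.9)^0.1117 = 15.3 × 1.3835 = 21.1676 kt

21.17 kt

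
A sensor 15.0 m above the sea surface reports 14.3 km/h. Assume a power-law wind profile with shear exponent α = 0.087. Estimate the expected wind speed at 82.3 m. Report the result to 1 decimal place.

16.6 km/h

Power-law profile: V₂ = V₁ · (z₂/z₁)^α
V₂ = 14.3 × (82.3/15.0)^0.087 = 14.3 × (5.4867)^0.087
    = 14.3 × 1.1596 = 16.5827 km/h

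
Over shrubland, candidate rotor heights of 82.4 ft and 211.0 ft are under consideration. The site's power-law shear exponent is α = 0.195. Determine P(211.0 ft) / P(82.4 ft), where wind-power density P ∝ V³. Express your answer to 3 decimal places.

Speed ratio: V_B/V_A = (z_B/z_A)^α = (211.0/82.4)^0.195 = (2.5607)^0.195 = 1.20124
Power-density ratio: P_B/P_A = (V_B/V_A)³ = (1.20124)³ = 1.73336

1.733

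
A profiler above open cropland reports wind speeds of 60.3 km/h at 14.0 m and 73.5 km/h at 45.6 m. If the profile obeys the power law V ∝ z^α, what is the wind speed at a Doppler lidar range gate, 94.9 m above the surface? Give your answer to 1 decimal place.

83.1 km/h

First find α: α = ln(V₂/V₁)/ln(z₂/z₁) = ln(73.5/60.3)/ln(45.6/14.0) = 0.19795/1.18085 = 0.1676
Extrapolate from 45.6 m to 94.9 m: V₃ = 73.5 × (94.9/45.6)^0.1676 = 73.5 × 1.1307 = 83.1086 km/h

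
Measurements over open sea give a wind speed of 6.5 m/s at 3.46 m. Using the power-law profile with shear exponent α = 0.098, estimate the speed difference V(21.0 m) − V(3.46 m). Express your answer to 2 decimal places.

Power law: V₂ = V₁ · (z₂/z₁)^α = 6.5 × (6.0694)^0.098 = 7.7564 m/s
ΔV = 7.7564 − 6.5 = 1.2564 m/s

1.26 m/s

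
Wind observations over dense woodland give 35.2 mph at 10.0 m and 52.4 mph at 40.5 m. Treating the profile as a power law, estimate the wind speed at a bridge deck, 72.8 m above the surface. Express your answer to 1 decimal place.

61.9 mph

First find α: α = ln(V₂/V₁)/ln(z₂/z₁) = ln(52.4/35.2)/ln(40.5/10.0) = 0.39786/1.39872 = 0.2844
Extrapolate from 40.5 m to 72.8 m: V₃ = 52.4 × (72.8/40.5)^0.2844 = 52.4 × 1.1815 = 61.9118 mph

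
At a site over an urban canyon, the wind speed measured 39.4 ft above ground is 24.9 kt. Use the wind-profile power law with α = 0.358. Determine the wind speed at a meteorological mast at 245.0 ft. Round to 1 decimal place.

Power-law profile: V₂ = V₁ · (z₂/z₁)^α
V₂ = 24.9 × (245.0/39.4)^0.358 = 24.9 × (6.2183)^0.358
    = 24.9 × 1.9237 = 47.8997 kt

47.9 kt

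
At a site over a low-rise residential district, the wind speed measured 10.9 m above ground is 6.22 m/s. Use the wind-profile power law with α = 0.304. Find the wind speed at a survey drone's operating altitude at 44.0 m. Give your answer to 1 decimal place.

Power-law profile: V₂ = V₁ · (z₂/z₁)^α
V₂ = 6.22 × (44.0/10.9)^0.304 = 6.22 × (4.0367)^0.304
    = 6.22 × 1.5284 = 9.5065 m/s

9.5 m/s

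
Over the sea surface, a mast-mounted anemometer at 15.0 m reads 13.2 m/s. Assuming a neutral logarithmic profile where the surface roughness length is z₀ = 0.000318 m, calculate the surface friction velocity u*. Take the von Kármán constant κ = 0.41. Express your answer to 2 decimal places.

Log law: V(z) = (u*/κ) · ln(z/z₀) ⇒ u* = κ · V / ln(z/z₀)
u* = 0.41 × 13.2 / ln(15.0/0.000318) = 0.41 × 13.2 / 10.7615
   = 5.4120 / 10.7615 = 0.5029 m/s

u* ≈ 0.50 m/s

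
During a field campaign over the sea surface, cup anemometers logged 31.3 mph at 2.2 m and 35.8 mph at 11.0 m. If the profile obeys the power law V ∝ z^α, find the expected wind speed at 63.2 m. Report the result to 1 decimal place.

First find α: α = ln(V₂/V₁)/ln(z₂/z₁) = ln(35.8/31.3)/ln(11.0/2.2) = 0.13433/1.60944 = 0.0835
Extrapolate from 11.0 m to 63.2 m: V₃ = 35.8 × (63.2/11.0)^0.0835 = 35.8 × 1.1571 = 41.4247 mph

41.4 mph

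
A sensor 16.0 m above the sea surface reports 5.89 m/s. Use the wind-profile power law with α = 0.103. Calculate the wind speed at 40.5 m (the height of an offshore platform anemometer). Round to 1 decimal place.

Power-law profile: V₂ = V₁ · (z₂/z₁)^α
V₂ = 5.89 × (40.5/16.0)^0.103 = 5.89 × (2.5312)^0.103
    = 5.89 × 1.1004 = 6.4813 m/s

6.5 m/s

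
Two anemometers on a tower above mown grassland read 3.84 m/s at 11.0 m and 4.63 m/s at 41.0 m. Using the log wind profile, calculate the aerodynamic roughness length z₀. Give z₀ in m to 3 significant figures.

z₀ ≈ 0.0184 m

Log law: V(z) ∝ ln(z/z₀). With r = V₁/V₂ = 3.84/4.63 = 0.82937,
r · ln(z₂/z₀) = ln(z₁/z₀) ⇒ ln z₀ = (ln z₁ − r·ln z₂)/(1 − r)
ln z₀ = (2.39790 − 0.82937×3.71357) / 0.17063 = -3.9973
z₀ = exp(-3.9973) = 0.01837 m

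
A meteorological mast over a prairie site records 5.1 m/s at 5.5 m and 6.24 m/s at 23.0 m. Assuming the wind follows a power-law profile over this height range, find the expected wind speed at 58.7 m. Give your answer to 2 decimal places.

First find α: α = ln(V₂/V₁)/ln(z₂/z₁) = ln(6.24/5.1)/ln(23.0/5.5) = 0.20174/1.43075 = 0.1410
Extrapolate from 23.0 m to 58.7 m: V₃ = 6.24 × (58.7/23.0)^0.1410 = 6.24 × 1.1412 = 7.1213 m/s

7.12 m/s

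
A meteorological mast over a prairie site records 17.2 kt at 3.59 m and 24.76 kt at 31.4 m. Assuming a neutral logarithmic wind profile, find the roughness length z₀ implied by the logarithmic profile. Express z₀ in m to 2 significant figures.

Log law: V(z) ∝ ln(z/z₀). With r = V₁/V₂ = 17.2/24.76 = 0.69467,
r · ln(z₂/z₀) = ln(z₁/z₀) ⇒ ln z₀ = (ln z₁ − r·ln z₂)/(1 − r)
ln z₀ = (1.27815 − 0.69467×3.44681) / 0.30533 = -3.6558
z₀ = exp(-3.6558) = 0.02584 m

z₀ ≈ 0.026 m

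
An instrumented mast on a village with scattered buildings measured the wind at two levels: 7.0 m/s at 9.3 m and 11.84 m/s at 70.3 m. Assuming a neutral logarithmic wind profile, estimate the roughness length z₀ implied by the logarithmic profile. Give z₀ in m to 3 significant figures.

z₀ ≈ 0.499 m

Log law: V(z) ∝ ln(z/z₀). With r = V₁/V₂ = 7.0/11.84 = 0.59122,
r · ln(z₂/z₀) = ln(z₁/z₀) ⇒ ln z₀ = (ln z₁ − r·ln z₂)/(1 − r)
ln z₀ = (2.23001 − 0.59122×4.25277) / 0.40878 = -0.6955
z₀ = exp(-0.6955) = 0.4988 m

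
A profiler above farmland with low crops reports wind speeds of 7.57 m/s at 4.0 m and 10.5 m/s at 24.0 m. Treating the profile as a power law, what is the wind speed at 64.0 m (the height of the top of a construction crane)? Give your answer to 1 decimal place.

First find α: α = ln(V₂/V₁)/ln(z₂/z₁) = ln(10.5/7.57)/ln(24.0/4.0) = 0.32718/1.79176 = 0.1826
Extrapolate from 24.0 m to 64.0 m: V₃ = 10.5 × (64.0/24.0)^0.1826 = 10.5 × 1.1961 = 12.5595 m/s

12.6 m/s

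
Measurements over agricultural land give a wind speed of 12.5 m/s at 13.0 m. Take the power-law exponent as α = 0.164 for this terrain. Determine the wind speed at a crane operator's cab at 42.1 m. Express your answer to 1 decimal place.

15.2 m/s

Power-law profile: V₂ = V₁ · (z₂/z₁)^α
V₂ = 12.5 × (42.1/13.0)^0.164 = 12.5 × (3.2385)^0.164
    = 12.5 × 1.2125 = 15.1567 m/s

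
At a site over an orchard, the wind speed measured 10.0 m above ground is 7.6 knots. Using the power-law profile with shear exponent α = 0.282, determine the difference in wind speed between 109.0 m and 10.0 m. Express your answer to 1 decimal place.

7.3 knots

Power law: V₂ = V₁ · (z₂/z₁)^α = 7.6 × (10.9000)^0.282 = 14.9062 knots
ΔV = 14.9062 − 7.6 = 7.3062 knots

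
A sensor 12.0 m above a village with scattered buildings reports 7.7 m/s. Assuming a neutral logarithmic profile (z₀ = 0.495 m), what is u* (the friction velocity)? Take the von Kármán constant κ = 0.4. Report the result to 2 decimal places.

u* ≈ 0.97 m/s

Log law: V(z) = (u*/κ) · ln(z/z₀) ⇒ u* = κ · V / ln(z/z₀)
u* = 0.4 × 7.7 / ln(12.0/0.495) = 0.4 × 7.7 / 3.1881
   = 3.0800 / 3.1881 = 0.9661 m/s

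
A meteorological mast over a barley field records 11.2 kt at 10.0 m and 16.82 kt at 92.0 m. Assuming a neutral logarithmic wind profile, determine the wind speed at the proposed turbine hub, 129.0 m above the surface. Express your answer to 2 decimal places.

17.68 kt

Log law: V ∝ ln(z/z₀). From the pair, with r = V₁/V₂ = 0.66587,
ln z₀ = (ln z₁ − r·ln z₂)/(1 − r) = (2.3026 − 0.66587×4.5218)/0.33413 = -2.1200 → z₀ = 0.1200 m
V₃ = V₁ · ln(z₃/z₀)/ln(z₁/z₀) = 11.2 × 6.9798/4.4226 = 17.6760 kt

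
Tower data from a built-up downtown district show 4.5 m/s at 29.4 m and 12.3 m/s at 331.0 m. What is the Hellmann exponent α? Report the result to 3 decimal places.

Power law: V₂/V₁ = (z₂/z₁)^α ⇒ α = ln(V₂/V₁) / ln(z₂/z₁)
α = ln(12.3/4.5) / ln(331.0/29.4) = ln(2.7333) / ln(11.2585)
  = 1.00552 / 2.42112 = 0.41531

α ≈ 0.415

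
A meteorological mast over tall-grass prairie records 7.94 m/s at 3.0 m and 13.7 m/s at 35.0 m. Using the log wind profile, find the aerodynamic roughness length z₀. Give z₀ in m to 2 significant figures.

Log law: V(z) ∝ ln(z/z₀). With r = V₁/V₂ = 7.94/13.7 = 0.57956,
r · ln(z₂/z₀) = ln(z₁/z₀) ⇒ ln z₀ = (ln z₁ − r·ln z₂)/(1 − r)
ln z₀ = (1.09861 − 0.57956×3.55535) / 0.42044 = -2.2879
z₀ = exp(-2.2879) = 0.1015 m

z₀ ≈ 0.10 m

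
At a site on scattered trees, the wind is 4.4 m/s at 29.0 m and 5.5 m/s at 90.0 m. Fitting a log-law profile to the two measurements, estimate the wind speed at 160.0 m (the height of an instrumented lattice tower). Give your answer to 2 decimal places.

Log law: V ∝ ln(z/z₀). From the pair, with r = V₁/V₂ = 0.80000,
ln z₀ = (ln z₁ − r·ln z₂)/(1 − r) = (3.3673 − 0.80000×4.4998)/0.20000 = -1.1628 → z₀ = 0.3126 m
V₃ = V₁ · ln(z₃/z₀)/ln(z₁/z₀) = 4.4 × 6.2379/4.5301 = 6.0588 m/s

6.06 m/s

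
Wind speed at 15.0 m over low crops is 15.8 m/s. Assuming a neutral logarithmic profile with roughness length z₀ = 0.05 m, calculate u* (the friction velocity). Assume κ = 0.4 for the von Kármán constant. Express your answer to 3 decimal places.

u* ≈ 1.108 m/s

Log law: V(z) = (u*/κ) · ln(z/z₀) ⇒ u* = κ · V / ln(z/z₀)
u* = 0.4 × 15.8 / ln(15.0/0.05) = 0.4 × 15.8 / 5.7038
   = 6.3200 / 5.7038 = 1.1080 m/s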